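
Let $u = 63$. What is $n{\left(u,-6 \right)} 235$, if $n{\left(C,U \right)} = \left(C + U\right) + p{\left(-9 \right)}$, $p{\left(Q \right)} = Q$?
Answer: $11280$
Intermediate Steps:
$n{\left(C,U \right)} = -9 + C + U$ ($n{\left(C,U \right)} = \left(C + U\right) - 9 = -9 + C + U$)
$n{\left(u,-6 \right)} 235 = \left(-9 + 63 - 6\right) 235 = 48 \cdot 235 = 11280$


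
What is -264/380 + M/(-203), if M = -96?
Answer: -4278/19285 ≈ -0.22183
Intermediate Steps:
-264/380 + M/(-203) = -264/380 - 96/(-203) = -264*1/380 - 96*(-1/203) = -66/95 + 96/203 = -4278/19285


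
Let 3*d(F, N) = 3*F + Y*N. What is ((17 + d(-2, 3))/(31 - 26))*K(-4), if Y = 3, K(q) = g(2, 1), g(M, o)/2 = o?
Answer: 36/5 ≈ 7.2000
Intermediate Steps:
g(M, o) = 2*o
K(q) = 2 (K(q) = 2*1 = 2)
d(F, N) = F + N (d(F, N) = (3*F + 3*N)/3 = F + N)
((17 + d(-2, 3))/(31 - 26))*K(-4) = ((17 + (-2 + 3))/(31 - 26))*2 = ((17 + 1)/5)*2 = ((⅕)*18)*2 = (18/5)*2 = 36/5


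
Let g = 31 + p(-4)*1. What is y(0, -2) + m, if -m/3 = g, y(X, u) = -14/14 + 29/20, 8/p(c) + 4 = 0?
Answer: -1731/20 ≈ -86.550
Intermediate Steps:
p(c) = -2 (p(c) = 8/(-4 + 0) = 8/(-4) = 8*(-¼) = -2)
y(X, u) = 9/20 (y(X, u) = -14*1/14 + 29*(1/20) = -1 + 29/20 = 9/20)
g = 29 (g = 31 - 2*1 = 31 - 2 = 29)
m = -87 (m = -3*29 = -87)
y(0, -2) + m = 9/20 - 87 = -1731/20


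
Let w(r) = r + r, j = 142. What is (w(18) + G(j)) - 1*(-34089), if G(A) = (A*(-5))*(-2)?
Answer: 35545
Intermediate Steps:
G(A) = 10*A (G(A) = -5*A*(-2) = 10*A)
w(r) = 2*r
(w(18) + G(j)) - 1*(-34089) = (2*18 + 10*142) - 1*(-34089) = (36 + 1420) + 34089 = 1456 + 34089 = 35545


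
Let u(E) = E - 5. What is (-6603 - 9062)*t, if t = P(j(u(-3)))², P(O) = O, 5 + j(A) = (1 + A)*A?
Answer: -40744665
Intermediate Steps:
u(E) = -5 + E
j(A) = -5 + A*(1 + A) (j(A) = -5 + (1 + A)*A = -5 + A*(1 + A))
t = 2601 (t = (-5 + (-5 - 3) + (-5 - 3)²)² = (-5 - 8 + (-8)²)² = (-5 - 8 + 64)² = 51² = 2601)
(-6603 - 9062)*t = (-6603 - 9062)*2601 = -15665*2601 = -40744665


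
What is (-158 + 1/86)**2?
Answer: 184606569/7396 ≈ 24960.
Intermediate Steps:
(-158 + 1/86)**2 = (-13587/86)**2 = 184606569/7396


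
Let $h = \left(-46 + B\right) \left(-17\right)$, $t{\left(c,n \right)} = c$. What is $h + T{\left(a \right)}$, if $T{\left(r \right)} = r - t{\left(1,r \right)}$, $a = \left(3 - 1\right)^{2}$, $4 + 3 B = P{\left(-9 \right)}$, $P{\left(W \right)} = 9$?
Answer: $\frac{2270}{3} \approx 756.67$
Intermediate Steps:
$B = \frac{5}{3}$ ($B = - \frac{4}{3} + \frac{1}{3} \cdot 9 = - \frac{4}{3} + 3 = \frac{5}{3} \approx 1.6667$)
$h = \frac{2261}{3}$ ($h = \left(-46 + \frac{5}{3}\right) \left(-17\right) = \left(- \frac{133}{3}\right) \left(-17\right) = \frac{2261}{3} \approx 753.67$)
$a = 4$ ($a = 2^{2} = 4$)
$T{\left(r \right)} = -1 + r$ ($T{\left(r \right)} = r - 1 = -1 + r$)
$h + T{\left(a \right)} = \frac{2261}{3} + \left(-1 + 4\right) = \frac{2261}{3} + 3 = \frac{2270}{3}$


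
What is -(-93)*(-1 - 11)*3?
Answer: -3348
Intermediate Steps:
-(-93)*(-1 - 11)*3 = -(-93)*(-12*3) = -(-93)*(-36) = -1*3348 = -3348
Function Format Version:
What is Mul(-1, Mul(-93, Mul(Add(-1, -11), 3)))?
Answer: -3348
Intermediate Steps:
Mul(-1, Mul(-93, Mul(Add(-1, -11), 3))) = Mul(-1, Mul(-93, Mul(-12, 3))) = Mul(-1, Mul(-93, -36)) = Mul(-1, 3348) = -3348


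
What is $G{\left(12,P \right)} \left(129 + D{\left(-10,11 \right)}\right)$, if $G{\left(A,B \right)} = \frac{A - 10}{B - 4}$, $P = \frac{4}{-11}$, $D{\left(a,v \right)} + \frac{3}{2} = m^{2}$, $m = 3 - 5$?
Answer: $- \frac{2893}{48} \approx -60.271$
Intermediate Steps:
$m = -2$
$D{\left(a,v \right)} = \frac{5}{2}$ ($D{\left(a,v \right)} = - \frac{3}{2} + \left(-2\right)^{2} = - \frac{3}{2} + 4 = \frac{5}{2}$)
$P = - \frac{4}{11}$ ($P = 4 \left(- \frac{1}{11}\right) = - \frac{4}{11} \approx -0.36364$)
$G{\left(A,B \right)} = \frac{-10 + A}{-4 + B}$
$G{\left(12,P \right)} \left(129 + D{\left(-10,11 \right)}\right) = \frac{-10 + 12}{-4 - \frac{4}{11}} \left(129 + \frac{5}{2}\right) = \frac{1}{- \frac{48}{11}} \cdot 2 \cdot \frac{263}{2} = \left(- \frac{11}{48}\right) 2 \cdot \frac{263}{2} = \left(- \frac{11}{24}\right) \frac{263}{2} = - \frac{2893}{48}$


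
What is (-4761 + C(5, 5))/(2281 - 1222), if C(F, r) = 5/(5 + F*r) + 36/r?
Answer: -142609/31770 ≈ -4.4888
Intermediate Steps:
(-4761 + C(5, 5))/(2281 - 1222) = (-4761 + (180 + 5*5 + 36*5*5)/(5*(5 + 5*5)))/(2281 - 1222) = (-4761 + (180 + 25 + 900)/(5*(5 + 25)))/1059 = (-4761 + (⅕)*1105/30)*(1/1059) = (-4761 + (⅕)*(1/30)*1105)*(1/1059) = (-4761 + 221/30)*(1/1059) = -142609/30*1/1059 = -142609/31770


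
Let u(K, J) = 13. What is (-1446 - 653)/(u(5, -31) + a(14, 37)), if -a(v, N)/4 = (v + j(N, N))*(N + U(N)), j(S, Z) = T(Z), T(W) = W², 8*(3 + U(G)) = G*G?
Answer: 4198/2269477 ≈ 0.0018498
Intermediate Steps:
U(G) = -3 + G²/8 (U(G) = -3 + (G*G)/8 = -3 + G²/8)
j(S, Z) = Z²
a(v, N) = -4*(v + N²)*(-3 + N + N²/8) (a(v, N) = -4*(v + N²)*(N + (-3 + N²/8)) = -4*(v + N²)*(-3 + N + N²/8))
(-1446 - 653)/(u(5, -31) + a(14, 37)) = (-1446 - 653)/(13 + (-4*37³ - 4*37*14 - ½*14*(-24 + 37²) - ½*37²*(-24 + 37²))) = -2099/(13 + (-4*50653 - 2072 - ½*14*(-24 + 1369) - ½*1369*(-24 + 1369))) = -2099/(13 + (-202612 - 2072 - ½*14*1345 - ½*1369*1345)) = -2099/(13 + (-202612 - 2072 - 9415 - 1841305/2)) = -2099/(13 - 2269503/2) = -2099/(-2269477/2) = -2/2269477*(-2099) = 4198/2269477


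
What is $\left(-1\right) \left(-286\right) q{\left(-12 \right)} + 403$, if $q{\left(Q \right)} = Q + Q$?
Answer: $-6461$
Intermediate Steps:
$q{\left(Q \right)} = 2 Q$
$\left(-1\right) \left(-286\right) q{\left(-12 \right)} + 403 = \left(-1\right) \left(-286\right) 2 \left(-12\right) + 403 = 286 \left(-24\right) + 403 = -6864 + 403 = -6461$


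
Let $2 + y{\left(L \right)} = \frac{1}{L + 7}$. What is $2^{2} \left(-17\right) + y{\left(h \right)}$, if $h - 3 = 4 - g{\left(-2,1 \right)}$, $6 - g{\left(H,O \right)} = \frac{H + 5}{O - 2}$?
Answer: $- \frac{349}{5} \approx -69.8$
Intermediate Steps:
$g{\left(H,O \right)} = 6 - \frac{5 + H}{-2 + O}$ ($g{\left(H,O \right)} = 6 - \frac{H + 5}{O - 2} = 6 - \frac{5 + H}{-2 + O}$)
$h = -2$ ($h = 3 + \left(4 - \frac{-17 - -2 + 6 \cdot 1}{-2 + 1}\right) = 3 + \left(4 - \frac{-17 + 2 + 6}{-1}\right) = 3 + \left(4 - \left(-1\right) \left(-9\right)\right) = 3 + \left(4 - 9\right) = 3 - 5 = -2$)
$y{\left(L \right)} = -2 + \frac{1}{7 + L}$ ($y{\left(L \right)} = -2 + \frac{1}{L + 7} = -2 + \frac{1}{7 + L}$)
$2^{2} \left(-17\right) + y{\left(h \right)} = 2^{2} \left(-17\right) + \frac{-13 - -4}{7 - 2} = 4 \left(-17\right) + \frac{-13 + 4}{5} = -68 + \frac{1}{5} \left(-9\right) = -68 - \frac{9}{5} = - \frac{349}{5}$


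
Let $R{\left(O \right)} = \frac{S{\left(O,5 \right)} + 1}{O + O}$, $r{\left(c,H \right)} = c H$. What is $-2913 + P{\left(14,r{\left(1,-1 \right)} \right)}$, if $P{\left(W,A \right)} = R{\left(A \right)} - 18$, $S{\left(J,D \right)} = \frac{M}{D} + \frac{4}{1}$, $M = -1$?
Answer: $- \frac{14667}{5} \approx -2933.4$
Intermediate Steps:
$S{\left(J,D \right)} = 4 - \frac{1}{D}$ ($S{\left(J,D \right)} = - \frac{1}{D} + \frac{4}{1} = - \frac{1}{D} + 4 \cdot 1 = - \frac{1}{D} + 4 = 4 - \frac{1}{D}$)
$r{\left(c,H \right)} = H c$
$R{\left(O \right)} = \frac{12}{5 O}$ ($R{\left(O \right)} = \frac{\left(4 - \frac{1}{5}\right) + 1}{O + O} = \frac{\left(4 - \frac{1}{5}\right) + 1}{2 O} = \left(\left(4 - \frac{1}{5}\right) + 1\right) \frac{1}{2 O} = \left(\frac{19}{5} + 1\right) \frac{1}{2 O} = \frac{24 \frac{1}{2 O}}{5} = \frac{12}{5 O}$)
$P{\left(W,A \right)} = -18 + \frac{12}{5 A}$ ($P{\left(W,A \right)} = \frac{12}{5 A} - 18 = -18 + \frac{12}{5 A}$)
$-2913 + P{\left(14,r{\left(1,-1 \right)} \right)} = -2913 - \left(18 - \frac{12}{5 \left(\left(-1\right) 1\right)}\right) = -2913 - \left(18 - \frac{12}{5 \left(-1\right)}\right) = -2913 + \left(-18 + \frac{12}{5} \left(-1\right)\right) = -2913 - \frac{102}{5} = - \frac{14667}{5}$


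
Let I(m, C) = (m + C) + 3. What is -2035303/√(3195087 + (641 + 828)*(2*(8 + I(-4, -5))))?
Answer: -2035303*√3200963/3200963 ≈ -1137.6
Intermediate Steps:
I(m, C) = 3 + C + m (I(m, C) = (C + m) + 3 = 3 + C + m)
-2035303/√(3195087 + (641 + 828)*(2*(8 + I(-4, -5)))) = -2035303/√(3195087 + (641 + 828)*(2*(8 + (3 - 5 - 4)))) = -2035303/√(3195087 + 1469*(2*(8 - 6))) = -2035303/√(3195087 + 1469*(2*2)) = -2035303/√(3195087 + 1469*4) = -2035303/√(3195087 + 5876) = -2035303*√3200963/3200963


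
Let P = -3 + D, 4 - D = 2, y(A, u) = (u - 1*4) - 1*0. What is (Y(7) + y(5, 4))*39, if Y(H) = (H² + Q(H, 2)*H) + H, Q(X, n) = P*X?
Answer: 273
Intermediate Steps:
y(A, u) = -4 + u (y(A, u) = (u - 4) + 0 = (-4 + u) + 0 = -4 + u)
D = 2 (D = 4 - 1*2 = 4 - 2 = 2)
P = -1 (P = -3 + 2 = -1)
Q(X, n) = -X
Y(H) = H (Y(H) = (H² + (-H)*H) + H = (H² - H²) + H = 0 + H = H)
(Y(7) + y(5, 4))*39 = (7 + (-4 + 4))*39 = (7 + 0)*39 = 7*39 = 273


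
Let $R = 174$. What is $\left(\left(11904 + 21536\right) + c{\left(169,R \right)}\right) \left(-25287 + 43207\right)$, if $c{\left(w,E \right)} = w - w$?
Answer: $599244800$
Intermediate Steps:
$c{\left(w,E \right)} = 0$
$\left(\left(11904 + 21536\right) + c{\left(169,R \right)}\right) \left(-25287 + 43207\right) = \left(\left(11904 + 21536\right) + 0\right) \left(-25287 + 43207\right) = \left(33440 + 0\right) 17920 = 33440 \cdot 17920 = 599244800$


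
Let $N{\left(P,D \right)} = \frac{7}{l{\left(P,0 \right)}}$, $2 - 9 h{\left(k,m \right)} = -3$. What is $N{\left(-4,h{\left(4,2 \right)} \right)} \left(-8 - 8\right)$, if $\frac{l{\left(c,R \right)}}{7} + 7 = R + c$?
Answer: $\frac{16}{11} \approx 1.4545$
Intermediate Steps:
$l{\left(c,R \right)} = -49 + 7 R + 7 c$ ($l{\left(c,R \right)} = -49 + 7 \left(R + c\right) = -49 + \left(7 R + 7 c\right) = -49 + 7 R + 7 c$)
$h{\left(k,m \right)} = \frac{5}{9}$ ($h{\left(k,m \right)} = \frac{2}{9} - - \frac{1}{3} = \frac{2}{9} + \frac{1}{3} = \frac{5}{9}$)
$N{\left(P,D \right)} = \frac{7}{-49 + 7 P}$ ($N{\left(P,D \right)} = \frac{7}{-49 + 7 \cdot 0 + 7 P} = \frac{7}{-49 + 0 + 7 P} = \frac{7}{-49 + 7 P}$)
$N{\left(-4,h{\left(4,2 \right)} \right)} \left(-8 - 8\right) = \frac{-8 - 8}{-7 - 4} = \frac{1}{-11} \left(-16\right) = \left(- \frac{1}{11}\right) \left(-16\right) = \frac{16}{11}$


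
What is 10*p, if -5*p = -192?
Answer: 384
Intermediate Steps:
p = 192/5 (p = -⅕*(-192) = 192/5 ≈ 38.400)
10*p = 10*(192/5) = 384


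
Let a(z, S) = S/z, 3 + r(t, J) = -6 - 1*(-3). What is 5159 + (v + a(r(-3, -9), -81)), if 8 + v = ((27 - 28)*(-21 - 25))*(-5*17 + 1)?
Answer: 2601/2 ≈ 1300.5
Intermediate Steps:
r(t, J) = -6 (r(t, J) = -3 + (-6 - 1*(-3)) = -3 + (-6 + 3) = -3 - 3 = -6)
v = -3872 (v = -8 + ((27 - 28)*(-21 - 25))*(-5*17 + 1) = -8 + (-1*(-46))*(-85 + 1) = -8 + 46*(-84) = -8 - 3864 = -3872)
5159 + (v + a(r(-3, -9), -81)) = 5159 + (-3872 - 81/(-6)) = 5159 + (-3872 - 81*(-⅙)) = 5159 + (-3872 + 27/2) = 5159 - 7717/2 = 2601/2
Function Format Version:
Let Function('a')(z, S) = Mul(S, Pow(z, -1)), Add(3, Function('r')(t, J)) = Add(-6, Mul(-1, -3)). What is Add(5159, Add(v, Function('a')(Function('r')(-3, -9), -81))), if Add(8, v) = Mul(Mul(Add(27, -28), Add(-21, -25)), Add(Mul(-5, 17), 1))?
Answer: Rational(2601, 2) ≈ 1300.5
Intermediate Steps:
Function('r')(t, J) = -6 (Function('r')(t, J) = Add(-3, Add(-6, Mul(-1, -3))) = Add(-3, Add(-6, 3)) = Add(-3, -3) = -6)
v = -3872 (v = Add(-8, Mul(Mul(Add(27, -28), Add(-21, -25)), Add(Mul(-5, 17), 1))) = Add(-8, Mul(Mul(-1, -46), Add(-85, 1))) = Add(-8, Mul(46, -84)) = Add(-8, -3864) = -3872)
Add(5159, Add(v, Function('a')(Function('r')(-3, -9), -81))) = Add(5159, Add(-3872, Mul(-81, Pow(-6, -1)))) = Add(5159, Add(-3872, Mul(-81, Rational(-1, 6)))) = Add(5159, Add(-3872, Rational(27, 2))) = Add(5159, Rational(-7717, 2)) = Rational(2601, 2)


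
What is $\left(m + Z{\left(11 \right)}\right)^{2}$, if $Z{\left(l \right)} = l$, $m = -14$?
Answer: $9$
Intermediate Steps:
$\left(m + Z{\left(11 \right)}\right)^{2} = \left(-14 + 11\right)^{2} = \left(-3\right)^{2} = 9$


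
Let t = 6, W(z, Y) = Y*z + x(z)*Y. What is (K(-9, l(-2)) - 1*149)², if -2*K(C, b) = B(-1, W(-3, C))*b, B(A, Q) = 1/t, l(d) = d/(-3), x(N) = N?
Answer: 7198489/324 ≈ 22218.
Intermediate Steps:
W(z, Y) = 2*Y*z (W(z, Y) = Y*z + z*Y = Y*z + Y*z = 2*Y*z)
l(d) = -d/3 (l(d) = d*(-⅓) = -d/3)
B(A, Q) = ⅙ (B(A, Q) = 1/6 = ⅙)
K(C, b) = -b/12
(K(-9, l(-2)) - 1*149)² = (-(-1)*(-2)/36 - 1*149)² = (-1/12*⅔ - 149)² = (-1/18 - 149)² = (-2683/18)² = 7198489/324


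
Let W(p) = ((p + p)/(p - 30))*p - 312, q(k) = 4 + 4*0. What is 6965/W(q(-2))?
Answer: -90545/4072 ≈ -22.236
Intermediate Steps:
q(k) = 4 (q(k) = 4 + 0 = 4)
W(p) = -312 + 2*p²/(-30 + p) (W(p) = ((2*p)/(-30 + p))*p - 312 = (2*p/(-30 + p))*p - 312 = 2*p²/(-30 + p) - 312 = -312 + 2*p²/(-30 + p))
6965/W(q(-2)) = 6965/((2*(4680 + 4² - 156*4)/(-30 + 4))) = 6965/((2*(4680 + 16 - 624)/(-26))) = 6965/((2*(-1/26)*4072)) = 6965/(-4072/13) = 6965*(-13/4072) = -90545/4072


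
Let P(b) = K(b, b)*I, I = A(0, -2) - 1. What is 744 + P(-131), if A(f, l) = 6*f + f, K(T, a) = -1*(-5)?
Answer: 739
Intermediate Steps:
K(T, a) = 5
A(f, l) = 7*f
I = -1 (I = 7*0 - 1 = 0 - 1 = -1)
P(b) = -5 (P(b) = 5*(-1) = -5)
744 + P(-131) = 744 - 5 = 739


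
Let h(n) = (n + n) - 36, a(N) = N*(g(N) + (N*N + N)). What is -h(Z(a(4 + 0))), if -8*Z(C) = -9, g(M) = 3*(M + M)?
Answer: 135/4 ≈ 33.750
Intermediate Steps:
g(M) = 6*M (g(M) = 3*(2*M) = 6*M)
a(N) = N*(N² + 7*N) (a(N) = N*(6*N + (N*N + N)) = N*(6*N + (N² + N)) = N*(6*N + (N + N²)) = N*(N² + 7*N))
Z(C) = 9/8 (Z(C) = -⅛*(-9) = 9/8)
h(n) = -36 + 2*n (h(n) = 2*n - 36 = -36 + 2*n)
-h(Z(a(4 + 0))) = -(-36 + 2*(9/8)) = -(-36 + 9/4) = -1*(-135/4) = 135/4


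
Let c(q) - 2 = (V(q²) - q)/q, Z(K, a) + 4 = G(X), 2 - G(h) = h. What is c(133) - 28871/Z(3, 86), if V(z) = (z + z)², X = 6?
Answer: 75313263/8 ≈ 9.4142e+6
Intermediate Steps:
G(h) = 2 - h
V(z) = 4*z² (V(z) = (2*z)² = 4*z²)
Z(K, a) = -8 (Z(K, a) = -4 + (2 - 1*6) = -4 + (2 - 6) = -4 - 4 = -8)
c(q) = 2 + (-q + 4*q⁴)/q (c(q) = 2 + (4*(q²)² - q)/q = 2 + (4*q⁴ - q)/q = 2 + (-q + 4*q⁴)/q)
c(133) - 28871/Z(3, 86) = (1 + 4*133³) - 28871/(-8) = (1 + 4*2352637) - 28871*(-1)/8 = (1 + 9410548) - 1*(-28871/8) = 9410549 + 28871/8 = 75313263/8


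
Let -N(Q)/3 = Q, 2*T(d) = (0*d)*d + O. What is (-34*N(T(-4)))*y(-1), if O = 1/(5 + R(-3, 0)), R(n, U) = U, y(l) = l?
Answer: -51/5 ≈ -10.200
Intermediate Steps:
O = 1/5 (O = 1/(5 + 0) = 1/5 ≈ 0.20000)
T(d) = 1/10 (T(d) = ((0*d)*d + 1/5)/2 = (0*d + 1/5)/2 = (0 + 1/5)/2 = (1/2)*(1/5) = 1/10)
N(Q) = -3*Q
(-34*N(T(-4)))*y(-1) = -(-102)/10*(-1) = -34*(-3/10)*(-1) = (51/5)*(-1) = -51/5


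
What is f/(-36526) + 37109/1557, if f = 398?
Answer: 677411824/28435491 ≈ 23.823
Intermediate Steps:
f/(-36526) + 37109/1557 = 398/(-36526) + 37109/1557 = 398*(-1/36526) + 37109*(1/1557) = -199/18263 + 37109/1557 = 677411824/28435491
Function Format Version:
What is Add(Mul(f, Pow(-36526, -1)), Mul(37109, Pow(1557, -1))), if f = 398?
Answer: Rational(677411824, 28435491) ≈ 23.823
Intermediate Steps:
Add(Mul(f, Pow(-36526, -1)), Mul(37109, Pow(1557, -1))) = Add(Mul(398, Pow(-36526, -1)), Mul(37109, Pow(1557, -1))) = Add(Mul(398, Rational(-1, 36526)), Mul(37109, Rational(1, 1557))) = Add(Rational(-199, 18263), Rational(37109, 1557)) = Rational(677411824, 28435491)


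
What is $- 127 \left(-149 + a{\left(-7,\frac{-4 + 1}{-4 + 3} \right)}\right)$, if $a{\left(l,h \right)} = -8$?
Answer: $19939$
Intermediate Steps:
$- 127 \left(-149 + a{\left(-7,\frac{-4 + 1}{-4 + 3} \right)}\right) = - 127 \left(-149 - 8\right) = \left(-127\right) \left(-157\right) = 19939$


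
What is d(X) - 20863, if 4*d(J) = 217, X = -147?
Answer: -83235/4 ≈ -20809.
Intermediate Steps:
d(J) = 217/4 (d(J) = (¼)*217 = 217/4)
d(X) - 20863 = 217/4 - 20863 = -83235/4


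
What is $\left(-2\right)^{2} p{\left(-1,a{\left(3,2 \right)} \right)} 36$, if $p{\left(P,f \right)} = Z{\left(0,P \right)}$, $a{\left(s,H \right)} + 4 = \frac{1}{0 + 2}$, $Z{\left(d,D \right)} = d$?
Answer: $0$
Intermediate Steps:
$a{\left(s,H \right)} = - \frac{7}{2}$ ($a{\left(s,H \right)} = -4 + \frac{1}{0 + 2} = -4 + \frac{1}{2} = - \frac{7}{2}$)
$p{\left(P,f \right)} = 0$
$\left(-2\right)^{2} p{\left(-1,a{\left(3,2 \right)} \right)} 36 = \left(-2\right)^{2} \cdot 0 \cdot 36 = 4 \cdot 0 \cdot 36 = 0 \cdot 36 = 0$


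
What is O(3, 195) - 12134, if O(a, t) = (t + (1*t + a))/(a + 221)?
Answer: -2717623/224 ≈ -12132.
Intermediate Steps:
O(a, t) = (a + 2*t)/(221 + a) (O(a, t) = (t + (t + a))/(221 + a) = (t + (a + t))/(221 + a) = (a + 2*t)/(221 + a))
O(3, 195) - 12134 = (3 + 2*195)/(221 + 3) - 12134 = (3 + 390)/224 - 12134 = (1/224)*393 - 12134 = 393/224 - 12134 = -2717623/224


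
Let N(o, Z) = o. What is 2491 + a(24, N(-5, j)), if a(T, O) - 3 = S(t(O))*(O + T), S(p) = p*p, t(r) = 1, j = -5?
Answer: 2513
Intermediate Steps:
S(p) = p**2
a(T, O) = 3 + O + T (a(T, O) = 3 + 1**2*(O + T) = 3 + 1*(O + T) = 3 + (O + T) = 3 + O + T)
2491 + a(24, N(-5, j)) = 2491 + (3 - 5 + 24) = 2491 + 22 = 2513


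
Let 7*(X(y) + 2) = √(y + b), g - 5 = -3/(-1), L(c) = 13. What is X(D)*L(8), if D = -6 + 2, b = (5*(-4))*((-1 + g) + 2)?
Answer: -26 + 26*I*√46/7 ≈ -26.0 + 25.191*I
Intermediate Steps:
g = 8 (g = 5 - 3/(-1) = 5 - 3*(-1) = 5 + 3 = 8)
b = -180 (b = (5*(-4))*((-1 + 8) + 2) = -20*(7 + 2) = -20*9 = -180)
D = -4
X(y) = -2 + √(-180 + y)/7 (X(y) = -2 + √(y - 180)/7 = -2 + √(-180 + y)/7)
X(D)*L(8) = (-2 + √(-180 - 4)/7)*13 = (-2 + √(-184)/7)*13 = (-2 + (2*I*√46)/7)*13 = (-2 + 2*I*√46/7)*13 = -26 + 26*I*√46/7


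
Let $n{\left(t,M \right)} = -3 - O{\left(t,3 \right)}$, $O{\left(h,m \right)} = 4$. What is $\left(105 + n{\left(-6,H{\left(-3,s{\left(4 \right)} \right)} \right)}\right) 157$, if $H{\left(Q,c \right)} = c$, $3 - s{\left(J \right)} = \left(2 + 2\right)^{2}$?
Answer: $15386$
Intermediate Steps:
$s{\left(J \right)} = -13$ ($s{\left(J \right)} = 3 - \left(2 + 2\right)^{2} = 3 - 4^{2} = 3 - 16 = -13$)
$n{\left(t,M \right)} = -7$ ($n{\left(t,M \right)} = -3 - 4 = -7$)
$\left(105 + n{\left(-6,H{\left(-3,s{\left(4 \right)} \right)} \right)}\right) 157 = \left(105 - 7\right) 157 = 98 \cdot 157 = 15386$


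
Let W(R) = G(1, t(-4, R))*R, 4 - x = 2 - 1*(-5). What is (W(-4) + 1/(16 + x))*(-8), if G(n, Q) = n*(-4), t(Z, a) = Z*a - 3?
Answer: -1672/13 ≈ -128.62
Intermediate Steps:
t(Z, a) = -3 + Z*a
G(n, Q) = -4*n
x = -3 (x = 4 - (2 - 1*(-5)) = 4 - (2 + 5) = 4 - 1*7 = 4 - 7 = -3)
W(R) = -4*R (W(R) = (-4*1)*R = -4*R)
(W(-4) + 1/(16 + x))*(-8) = (-4*(-4) + 1/(16 - 3))*(-8) = (16 + 1/13)*(-8) = (209/13)*(-8) = -1672/13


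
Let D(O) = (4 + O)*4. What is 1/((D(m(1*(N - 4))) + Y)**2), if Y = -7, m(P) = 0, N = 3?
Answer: 1/81 ≈ 0.012346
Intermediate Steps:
D(O) = 16 + 4*O
1/((D(m(1*(N - 4))) + Y)**2) = 1/(((16 + 4*0) - 7)**2) = 1/(((16 + 0) - 7)**2) = 1/((16 - 7)**2) = 1/(9**2) = 1/81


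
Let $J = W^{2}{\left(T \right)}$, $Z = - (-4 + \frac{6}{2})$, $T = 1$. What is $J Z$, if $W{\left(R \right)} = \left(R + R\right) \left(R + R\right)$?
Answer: $16$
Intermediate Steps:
$W{\left(R \right)} = 4 R^{2}$ ($W{\left(R \right)} = 2 R 2 R = 4 R^{2}$)
$Z = 1$ ($Z = - (-4 + 6 \cdot \frac{1}{2}) = - (-4 + 3) = \left(-1\right) \left(-1\right) = 1$)
$J = 16$ ($J = \left(4 \cdot 1^{2}\right)^{2} = \left(4 \cdot 1\right)^{2} = 4^{2} = 16$)
$J Z = 16 \cdot 1 = 16$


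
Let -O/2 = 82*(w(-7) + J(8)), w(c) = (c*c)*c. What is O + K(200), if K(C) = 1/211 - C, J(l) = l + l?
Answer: 11273309/211 ≈ 53428.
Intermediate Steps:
J(l) = 2*l
w(c) = c³ (w(c) = c²*c = c³)
O = 53628 (O = -164*((-7)³ + 2*8) = -164*(-343 + 16) = -164*(-327) = -2*(-26814) = 53628)
K(C) = 1/211 - C
O + K(200) = 53628 + (1/211 - 1*200) = 53628 + (1/211 - 200) = 53628 - 42199/211 = 11273309/211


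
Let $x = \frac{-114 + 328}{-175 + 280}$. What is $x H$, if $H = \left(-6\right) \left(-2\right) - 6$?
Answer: $\frac{428}{35} \approx 12.229$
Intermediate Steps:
$H = 6$ ($H = 12 - 6 = 6$)
$x = \frac{214}{105} \approx 2.0381$
$x H = \frac{214}{105} \cdot 6 = \frac{428}{35}$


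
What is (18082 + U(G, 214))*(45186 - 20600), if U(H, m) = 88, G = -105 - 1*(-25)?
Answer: 446727620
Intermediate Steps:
G = -80 (G = -105 + 25 = -80)
(18082 + U(G, 214))*(45186 - 20600) = (18082 + 88)*(45186 - 20600) = 18170*24586 = 446727620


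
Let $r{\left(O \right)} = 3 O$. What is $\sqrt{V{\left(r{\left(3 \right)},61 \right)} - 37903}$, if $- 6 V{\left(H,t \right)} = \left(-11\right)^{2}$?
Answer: $\frac{i \sqrt{1365234}}{6} \approx 194.74 i$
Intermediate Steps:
$V{\left(H,t \right)} = - \frac{121}{6}$ ($V{\left(H,t \right)} = - \frac{\left(-11\right)^{2}}{6} = \left(- \frac{1}{6}\right) 121 = - \frac{121}{6}$)
$\sqrt{V{\left(r{\left(3 \right)},61 \right)} - 37903} = \sqrt{- \frac{121}{6} - 37903} = \sqrt{- \frac{227539}{6}} = \frac{i \sqrt{1365234}}{6}$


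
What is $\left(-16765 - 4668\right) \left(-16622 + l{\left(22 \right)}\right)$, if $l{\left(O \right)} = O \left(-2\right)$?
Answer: $357202378$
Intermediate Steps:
$l{\left(O \right)} = - 2 O$
$\left(-16765 - 4668\right) \left(-16622 + l{\left(22 \right)}\right) = \left(-16765 - 4668\right) \left(-16622 - 44\right) = - 21433 \left(-16622 - 44\right) = \left(-21433\right) \left(-16666\right) = 357202378$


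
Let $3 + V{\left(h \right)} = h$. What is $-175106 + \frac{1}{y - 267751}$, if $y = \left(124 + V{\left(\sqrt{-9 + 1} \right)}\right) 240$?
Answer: $- \frac{9978135647059737}{56983402321} - \frac{480 i \sqrt{2}}{56983402321} \approx -1.7511 \cdot 10^{5} - 1.1913 \cdot 10^{-8} i$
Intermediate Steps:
$V{\left(h \right)} = -3 + h$
$y = 29040 + 480 i \sqrt{2}$ ($y = \left(124 - \left(3 - \sqrt{-9 + 1}\right)\right) 240 = \left(124 - \left(3 - \sqrt{-8}\right)\right) 240 = \left(124 - \left(3 - 2 i \sqrt{2}\right)\right) 240 = \left(121 + 2 i \sqrt{2}\right) 240 = 29040 + 480 i \sqrt{2} \approx 29040.0 + 678.82 i$)
$-175106 + \frac{1}{y - 267751} = -175106 + \frac{1}{\left(29040 + 480 i \sqrt{2}\right) - 267751} = -175106 + \frac{1}{-238711 + 480 i \sqrt{2}}$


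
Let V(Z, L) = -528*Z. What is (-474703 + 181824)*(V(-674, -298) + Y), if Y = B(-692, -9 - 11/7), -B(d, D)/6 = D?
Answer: -729722086692/7 ≈ -1.0425e+11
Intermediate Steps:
B(d, D) = -6*D
Y = 444/7 (Y = -6*(-9 - 11/7) = -6*(-74/7) = 444/7 ≈ 63.429)
(-474703 + 181824)*(V(-674, -298) + Y) = (-474703 + 181824)*(-528*(-674) + 444/7) = -292879*(355872 + 444/7) = -292879*2491548/7 = -729722086692/7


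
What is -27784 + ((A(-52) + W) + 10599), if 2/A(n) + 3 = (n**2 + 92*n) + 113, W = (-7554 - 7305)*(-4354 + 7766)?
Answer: -49955351606/985 ≈ -5.0716e+7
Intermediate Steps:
W = -50698908 (W = -14859*3412 = -50698908)
A(n) = 2/(110 + n**2 + 92*n) (A(n) = 2/(-3 + ((n**2 + 92*n) + 113)) = 2/(-3 + (113 + n**2 + 92*n)) = 2/(110 + n**2 + 92*n))
-27784 + ((A(-52) + W) + 10599) = -27784 + ((2/(110 + (-52)**2 + 92*(-52)) - 50698908) + 10599) = -27784 + ((2/(110 + 2704 - 4784) - 50698908) + 10599) = -27784 + ((2/(-1970) - 50698908) + 10599) = -27784 + ((2*(-1/1970) - 50698908) + 10599) = -27784 + ((-1/985 - 50698908) + 10599) = -27784 + (-49938424381/985 + 10599) = -27784 - 49927984366/985 = -49955351606/985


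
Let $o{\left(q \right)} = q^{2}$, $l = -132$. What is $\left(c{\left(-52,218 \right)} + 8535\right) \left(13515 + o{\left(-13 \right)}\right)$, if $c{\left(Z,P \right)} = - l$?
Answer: $118599228$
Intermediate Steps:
$c{\left(Z,P \right)} = 132$ ($c{\left(Z,P \right)} = \left(-1\right) \left(-132\right) = 132$)
$\left(c{\left(-52,218 \right)} + 8535\right) \left(13515 + o{\left(-13 \right)}\right) = \left(132 + 8535\right) \left(13515 + \left(-13\right)^{2}\right) = 8667 \left(13515 + 169\right) = 8667 \cdot 13684 = 118599228$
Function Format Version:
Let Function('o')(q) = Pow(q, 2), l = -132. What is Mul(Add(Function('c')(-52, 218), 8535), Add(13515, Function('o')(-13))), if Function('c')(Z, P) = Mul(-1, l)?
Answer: 118599228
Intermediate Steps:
Function('c')(Z, P) = 132 (Function('c')(Z, P) = Mul(-1, -132) = 132)
Mul(Add(Function('c')(-52, 218), 8535), Add(13515, Function('o')(-13))) = Mul(Add(132, 8535), Add(13515, Pow(-13, 2))) = Mul(8667, Add(13515, 169)) = Mul(8667, 13684) = 118599228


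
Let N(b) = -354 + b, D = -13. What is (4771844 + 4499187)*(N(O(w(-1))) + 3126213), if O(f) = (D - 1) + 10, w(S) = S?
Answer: 28979898606505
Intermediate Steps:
O(f) = -4 (O(f) = (-13 - 1) + 10 = -14 + 10 = -4)
(4771844 + 4499187)*(N(O(w(-1))) + 3126213) = (4771844 + 4499187)*((-354 - 4) + 3126213) = 9271031*(-358 + 3126213) = 9271031*3125855 = 28979898606505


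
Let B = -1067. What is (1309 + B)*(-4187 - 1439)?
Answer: -1361492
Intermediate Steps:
(1309 + B)*(-4187 - 1439) = (1309 - 1067)*(-4187 - 1439) = 242*(-5626) = -1361492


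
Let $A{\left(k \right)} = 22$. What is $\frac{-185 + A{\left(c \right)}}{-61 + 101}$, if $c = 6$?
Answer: $- \frac{163}{40} \approx -4.075$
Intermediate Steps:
$\frac{-185 + A{\left(c \right)}}{-61 + 101} = \frac{-185 + 22}{-61 + 101} = - \frac{163}{40}$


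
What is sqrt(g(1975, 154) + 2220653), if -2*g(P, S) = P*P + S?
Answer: sqrt(1081054)/2 ≈ 519.87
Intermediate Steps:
g(P, S) = -S/2 - P**2/2 (g(P, S) = -(P*P + S)/2 = -(P**2 + S)/2 = -(S + P**2)/2 = -S/2 - P**2/2)
sqrt(g(1975, 154) + 2220653) = sqrt((-1/2*154 - 1/2*1975**2) + 2220653) = sqrt((-77 - 1/2*3900625) + 2220653) = sqrt((-77 - 3900625/2) + 2220653) = sqrt(-3900779/2 + 2220653) = sqrt(540527/2) = sqrt(1081054)/2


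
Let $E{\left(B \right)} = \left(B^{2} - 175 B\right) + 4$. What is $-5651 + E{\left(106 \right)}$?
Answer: $-12961$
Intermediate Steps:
$E{\left(B \right)} = 4 + B^{2} - 175 B$
$-5651 + E{\left(106 \right)} = -5651 + \left(4 + 106^{2} - 18550\right) = -5651 + \left(4 + 11236 - 18550\right) = -5651 - 7310 = -12961$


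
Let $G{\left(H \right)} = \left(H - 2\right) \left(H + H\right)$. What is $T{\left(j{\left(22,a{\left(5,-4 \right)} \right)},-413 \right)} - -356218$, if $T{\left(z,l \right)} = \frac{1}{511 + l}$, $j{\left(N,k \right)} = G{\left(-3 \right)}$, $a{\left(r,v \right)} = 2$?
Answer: $\frac{34909365}{98} \approx 3.5622 \cdot 10^{5}$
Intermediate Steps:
$G{\left(H \right)} = 2 H \left(-2 + H\right)$ ($G{\left(H \right)} = \left(-2 + H\right) 2 H = 2 H \left(-2 + H\right)$)
$j{\left(N,k \right)} = 30$ ($j{\left(N,k \right)} = 2 \left(-3\right) \left(-2 - 3\right) = 2 \left(-3\right) \left(-5\right) = 30$)
$T{\left(j{\left(22,a{\left(5,-4 \right)} \right)},-413 \right)} - -356218 = \frac{1}{511 - 413} - -356218 = \frac{1}{98} + 356218 = \frac{34909365}{98}$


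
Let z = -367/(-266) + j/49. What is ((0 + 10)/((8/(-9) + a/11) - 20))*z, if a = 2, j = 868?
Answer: -502821/54530 ≈ -9.2210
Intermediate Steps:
z = 5079/266 (z = -367/(-266) + 868/49 = -367*(-1/266) + 868*(1/49) = 367/266 + 124/7 = 5079/266 ≈ 19.094)
((0 + 10)/((8/(-9) + a/11) - 20))*z = ((0 + 10)/((8/(-9) + 2/11) - 20))*(5079/266) = (10/((8*(-1/9) + 2*(1/11)) - 20))*(5079/266) = (10/((-8/9 + 2/11) - 20))*(5079/266) = (10/(-70/99 - 20))*(5079/266) = (10/(-2050/99))*(5079/266) = (10*(-99/2050))*(5079/266) = -99/205*5079/266 = -502821/54530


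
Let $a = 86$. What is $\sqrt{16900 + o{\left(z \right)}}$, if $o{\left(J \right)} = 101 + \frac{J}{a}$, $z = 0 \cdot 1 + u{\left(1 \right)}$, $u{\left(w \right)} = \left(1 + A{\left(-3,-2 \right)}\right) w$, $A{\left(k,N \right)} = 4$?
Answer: $\frac{\sqrt{125739826}}{86} \approx 130.39$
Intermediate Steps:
$u{\left(w \right)} = 5 w$ ($u{\left(w \right)} = \left(1 + 4\right) w = 5 w$)
$z = 5$ ($z = 0 \cdot 1 + 5 \cdot 1 = 0 + 5 = 5$)
$o{\left(J \right)} = 101 + \frac{J}{86}$
$\sqrt{16900 + o{\left(z \right)}} = \sqrt{16900 + \left(101 + \frac{1}{86} \cdot 5\right)} = \sqrt{16900 + \left(101 + \frac{5}{86}\right)} = \sqrt{16900 + \frac{8691}{86}} = \sqrt{\frac{1462091}{86}} = \frac{\sqrt{125739826}}{86}$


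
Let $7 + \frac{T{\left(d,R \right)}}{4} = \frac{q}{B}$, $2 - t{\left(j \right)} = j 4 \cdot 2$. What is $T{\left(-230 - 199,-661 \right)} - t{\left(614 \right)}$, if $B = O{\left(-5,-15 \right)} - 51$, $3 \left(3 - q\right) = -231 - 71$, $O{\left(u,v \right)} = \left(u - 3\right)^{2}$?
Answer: $\frac{191642}{39} \approx 4913.9$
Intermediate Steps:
$t{\left(j \right)} = 2 - 8 j$ ($t{\left(j \right)} = 2 - j 4 \cdot 2 = 2 - 4 j 2 = 2 - 8 j$)
$O{\left(u,v \right)} = \left(-3 + u\right)^{2}$
$q = \frac{311}{3}$ ($q = 3 - \frac{-231 - 71}{3} = 3 - - \frac{302}{3} = 3 + \frac{302}{3} = \frac{311}{3} \approx 103.67$)
$B = 13$ ($B = \left(-3 - 5\right)^{2} - 51 = \left(-8\right)^{2} - 51 = 64 - 51 = 13$)
$T{\left(d,R \right)} = \frac{152}{39}$ ($T{\left(d,R \right)} = -28 + 4 \frac{311}{3 \cdot 13} = -28 + 4 \cdot \frac{311}{3} \cdot \frac{1}{13} = -28 + 4 \cdot \frac{311}{39} = -28 + \frac{1244}{39} = \frac{152}{39}$)
$T{\left(-230 - 199,-661 \right)} - t{\left(614 \right)} = \frac{152}{39} - \left(2 - 4912\right) = \frac{152}{39} - -4910 = \frac{152}{39} + 4910 = \frac{191642}{39}$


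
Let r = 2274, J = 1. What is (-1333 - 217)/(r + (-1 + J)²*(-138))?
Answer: -775/1137 ≈ -0.68162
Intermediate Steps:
(-1333 - 217)/(r + (-1 + J)²*(-138)) = (-1333 - 217)/(2274 + (-1 + 1)²*(-138)) = -1550/(2274 + 0²*(-138)) = -1550/(2274 + 0*(-138)) = -1550/(2274 + 0) = -1550/2274 = -1550*1/2274 = -775/1137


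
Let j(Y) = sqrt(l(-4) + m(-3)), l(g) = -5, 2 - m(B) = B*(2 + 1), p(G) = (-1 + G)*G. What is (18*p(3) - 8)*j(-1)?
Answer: 100*sqrt(6) ≈ 244.95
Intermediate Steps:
p(G) = G*(-1 + G)
m(B) = 2 - 3*B (m(B) = 2 - B*(2 + 1) = 2 - B*3 = 2 - 3*B)
j(Y) = sqrt(6) (j(Y) = sqrt(-5 + (2 - 3*(-3))) = sqrt(-5 + (2 + 9)) = sqrt(-5 + 11) = sqrt(6))
(18*p(3) - 8)*j(-1) = (18*(3*(-1 + 3)) - 8)*sqrt(6) = (18*(3*2) - 8)*sqrt(6) = (18*6 - 8)*sqrt(6) = (108 - 8)*sqrt(6) = 100*sqrt(6)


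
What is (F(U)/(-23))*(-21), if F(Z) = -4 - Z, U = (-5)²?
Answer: -609/23 ≈ -26.478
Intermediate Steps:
U = 25
(F(U)/(-23))*(-21) = ((-4 - 1*25)/(-23))*(-21) = ((-4 - 25)*(-1/23))*(-21) = -29*(-1/23)*(-21) = (29/23)*(-21) = -609/23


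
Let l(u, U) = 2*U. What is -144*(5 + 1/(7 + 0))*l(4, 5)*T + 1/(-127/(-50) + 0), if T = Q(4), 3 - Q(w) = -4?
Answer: -6583630/127 ≈ -51840.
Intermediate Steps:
Q(w) = 7 (Q(w) = 3 - 1*(-4) = 3 + 4 = 7)
T = 7
-144*(5 + 1/(7 + 0))*l(4, 5)*T + 1/(-127/(-50) + 0) = -144*(5 + 1/(7 + 0))*(2*5)*7 + 1/(-127/(-50) + 0) = -144*(5 + 1/7)*10*7 + 1/(-127*(-1/50) + 0) = -144*(5 + 1/7)*70 + 1/(127/50 + 0) = -5184*70/7 + 1/(127/50) = -144*360 + 50/127 = -51840 + 50/127 = -6583630/127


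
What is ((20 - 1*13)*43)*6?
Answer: 1806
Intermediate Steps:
((20 - 1*13)*43)*6 = ((20 - 13)*43)*6 = (7*43)*6 = 301*6 = 1806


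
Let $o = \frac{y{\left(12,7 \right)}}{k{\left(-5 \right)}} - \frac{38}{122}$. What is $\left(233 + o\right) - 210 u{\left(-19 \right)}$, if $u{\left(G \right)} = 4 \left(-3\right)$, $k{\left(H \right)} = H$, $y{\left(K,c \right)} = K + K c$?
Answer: $\frac{833714}{305} \approx 2733.5$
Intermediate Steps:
$o = - \frac{5951}{305}$ ($o = \frac{12 \left(1 + 7\right)}{-5} - \frac{38}{122} = 12 \cdot 8 \left(- \frac{1}{5}\right) - \frac{19}{61} = 96 \left(- \frac{1}{5}\right) - \frac{19}{61} = - \frac{96}{5} - \frac{19}{61} = - \frac{5951}{305} \approx -19.511$)
$u{\left(G \right)} = -12$
$\left(233 + o\right) - 210 u{\left(-19 \right)} = \left(233 - \frac{5951}{305}\right) - -2520 = \frac{65114}{305} + 2520 = \frac{833714}{305}$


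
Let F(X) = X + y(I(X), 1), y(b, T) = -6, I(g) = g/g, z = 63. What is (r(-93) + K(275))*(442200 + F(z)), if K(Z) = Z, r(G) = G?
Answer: 80490774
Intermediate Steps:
I(g) = 1
F(X) = -6 + X (F(X) = X - 6 = -6 + X)
(r(-93) + K(275))*(442200 + F(z)) = (-93 + 275)*(442200 + (-6 + 63)) = 182*(442200 + 57) = 182*442257 = 80490774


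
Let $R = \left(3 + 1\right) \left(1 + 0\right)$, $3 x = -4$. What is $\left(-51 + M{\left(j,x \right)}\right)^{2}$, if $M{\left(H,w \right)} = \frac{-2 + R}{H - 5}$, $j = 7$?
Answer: $2500$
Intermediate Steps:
$x = - \frac{4}{3}$ ($x = \frac{1}{3} \left(-4\right) = - \frac{4}{3} \approx -1.3333$)
$R = 4$ ($R = 4 \cdot 1 = 4$)
$M{\left(H,w \right)} = \frac{2}{-5 + H}$ ($M{\left(H,w \right)} = \frac{-2 + 4}{H - 5} = \frac{2}{-5 + H}$)
$\left(-51 + M{\left(j,x \right)}\right)^{2} = \left(-51 + \frac{2}{-5 + 7}\right)^{2} = \left(-51 + \frac{2}{2}\right)^{2} = \left(-51 + 2 \cdot \frac{1}{2}\right)^{2} = \left(-51 + 1\right)^{2} = \left(-50\right)^{2} = 2500$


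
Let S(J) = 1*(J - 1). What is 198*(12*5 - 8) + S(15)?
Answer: 10310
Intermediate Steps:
S(J) = -1 + J (S(J) = 1*(-1 + J) = -1 + J)
198*(12*5 - 8) + S(15) = 198*(12*5 - 8) + (-1 + 15) = 198*(60 - 8) + 14 = 198*52 + 14 = 10296 + 14 = 10310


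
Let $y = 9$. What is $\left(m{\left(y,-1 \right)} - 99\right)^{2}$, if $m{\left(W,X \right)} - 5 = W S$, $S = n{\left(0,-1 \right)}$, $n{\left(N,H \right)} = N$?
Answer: $8836$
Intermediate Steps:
$S = 0$
$m{\left(W,X \right)} = 5$ ($m{\left(W,X \right)} = 5 + W 0 = 5 + 0 = 5$)
$\left(m{\left(y,-1 \right)} - 99\right)^{2} = \left(5 - 99\right)^{2} = \left(-94\right)^{2} = 8836$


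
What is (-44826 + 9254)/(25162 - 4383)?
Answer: -35572/20779 ≈ -1.7119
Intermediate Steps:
(-44826 + 9254)/(25162 - 4383) = -35572/20779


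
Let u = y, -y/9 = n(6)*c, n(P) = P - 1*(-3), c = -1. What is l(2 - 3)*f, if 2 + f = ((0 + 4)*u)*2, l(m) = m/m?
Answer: 646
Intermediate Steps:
l(m) = 1
n(P) = 3 + P (n(P) = P + 3 = 3 + P)
y = 81 (y = -9*(3 + 6)*(-1) = -81*(-1) = -9*(-9) = 81)
u = 81
f = 646 (f = -2 + ((0 + 4)*81)*2 = -2 + (4*81)*2 = -2 + 324*2 = -2 + 648 = 646)
l(2 - 3)*f = 1*646 = 646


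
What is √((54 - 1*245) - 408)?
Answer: I*√599 ≈ 24.474*I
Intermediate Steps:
√((54 - 1*245) - 408) = √((54 - 245) - 408) = √(-191 - 408) = √(-599) = I*√599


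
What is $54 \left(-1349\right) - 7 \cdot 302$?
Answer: $-74960$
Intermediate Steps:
$54 \left(-1349\right) - 7 \cdot 302 = -72846 - 2114 = -74960$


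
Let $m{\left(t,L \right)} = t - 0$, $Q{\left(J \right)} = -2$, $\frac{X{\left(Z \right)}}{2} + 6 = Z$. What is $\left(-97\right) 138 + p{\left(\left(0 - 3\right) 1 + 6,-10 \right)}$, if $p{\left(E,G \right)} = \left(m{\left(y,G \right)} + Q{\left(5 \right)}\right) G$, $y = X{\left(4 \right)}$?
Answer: $-13326$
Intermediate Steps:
$X{\left(Z \right)} = -12 + 2 Z$
$y = -4$ ($y = -12 + 2 \cdot 4 = -12 + 8 = -4$)
$m{\left(t,L \right)} = t$ ($m{\left(t,L \right)} = t + 0 = t$)
$p{\left(E,G \right)} = - 6 G$ ($p{\left(E,G \right)} = \left(-4 - 2\right) G = - 6 G$)
$\left(-97\right) 138 + p{\left(\left(0 - 3\right) 1 + 6,-10 \right)} = \left(-97\right) 138 - -60 = -13386 + 60 = -13326$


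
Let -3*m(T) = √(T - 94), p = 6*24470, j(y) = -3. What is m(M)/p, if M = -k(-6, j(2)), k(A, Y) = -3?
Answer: -I*√91/440460 ≈ -2.1658e-5*I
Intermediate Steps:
p = 146820
M = 3 (M = -1*(-3) = 3)
m(T) = -√(-94 + T)/3 (m(T) = -√(T - 94)/3 = -√(-94 + T)/3)
m(M)/p = -√(-94 + 3)/3/146820 = -I*√91/3*(1/146820) = -I*√91/440460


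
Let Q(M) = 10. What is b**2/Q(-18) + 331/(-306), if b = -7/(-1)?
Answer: 2921/765 ≈ 3.8183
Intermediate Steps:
b = 7 (b = -7*(-1) = 7)
b**2/Q(-18) + 331/(-306) = 7**2/10 + 331/(-306) = 49*(1/10) + 331*(-1/306) = 49/10 - 331/306 = 2921/765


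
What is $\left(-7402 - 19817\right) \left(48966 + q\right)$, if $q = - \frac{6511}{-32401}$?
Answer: $- \frac{43184409978063}{32401} \approx -1.3328 \cdot 10^{9}$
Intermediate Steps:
$q = \frac{6511}{32401}$ ($q = \left(-6511\right) \left(- \frac{1}{32401}\right) = \frac{6511}{32401} \approx 0.20095$)
$\left(-7402 - 19817\right) \left(48966 + q\right) = \left(-7402 - 19817\right) \left(48966 + \frac{6511}{32401}\right) = \left(-27219\right) \frac{1586553877}{32401} = - \frac{43184409978063}{32401}$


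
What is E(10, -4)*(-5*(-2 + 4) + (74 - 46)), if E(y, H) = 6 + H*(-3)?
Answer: 324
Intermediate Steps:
E(y, H) = 6 - 3*H
E(10, -4)*(-5*(-2 + 4) + (74 - 46)) = (6 - 3*(-4))*(-5*(-2 + 4) + (74 - 46)) = (6 + 12)*(-5*2 + 28) = 18*(-10 + 28) = 18*18 = 324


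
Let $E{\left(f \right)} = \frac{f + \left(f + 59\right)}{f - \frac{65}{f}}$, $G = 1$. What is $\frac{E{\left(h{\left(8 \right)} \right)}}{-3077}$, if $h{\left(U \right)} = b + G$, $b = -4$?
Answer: $- \frac{159}{172312} \approx -0.00092275$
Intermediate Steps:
$h{\left(U \right)} = -3$ ($h{\left(U \right)} = -4 + 1 = -3$)
$E{\left(f \right)} = \frac{59 + 2 f}{f - \frac{65}{f}}$ ($E{\left(f \right)} = \frac{f + \left(59 + f\right)}{f - \frac{65}{f}} = \frac{59 + 2 f}{f - \frac{65}{f}}$)
$\frac{E{\left(h{\left(8 \right)} \right)}}{-3077} = \frac{\left(-3\right) \frac{1}{-65 + \left(-3\right)^{2}} \left(59 + 2 \left(-3\right)\right)}{-3077} = - \frac{3 \left(59 - 6\right)}{-65 + 9} \left(- \frac{1}{3077}\right) = \left(-3\right) \frac{1}{-56} \cdot 53 \left(- \frac{1}{3077}\right) = \left(-3\right) \left(- \frac{1}{56}\right) 53 \left(- \frac{1}{3077}\right) = \frac{159}{56} \left(- \frac{1}{3077}\right) = - \frac{159}{172312}$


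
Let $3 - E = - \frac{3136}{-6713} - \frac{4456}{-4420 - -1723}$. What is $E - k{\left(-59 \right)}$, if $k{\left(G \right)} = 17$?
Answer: $- \frac{5955926}{369489} \approx -16.119$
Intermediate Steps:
$E = \frac{325387}{369489}$ ($E = 3 - \left(- \frac{3136}{-6713} - \frac{4456}{-4420 - -1723}\right) = 3 - \left(\left(-3136\right) \left(- \frac{1}{6713}\right) - \frac{4456}{-4420 + 1723}\right) = 3 - \left(\frac{64}{137} - \frac{4456}{-2697}\right) = 3 - \left(\frac{64}{137} - - \frac{4456}{2697}\right) = 3 - \left(\frac{64}{137} + \frac{4456}{2697}\right) = 3 - \frac{783080}{369489} = \frac{325387}{369489} \approx 0.88064$)
$E - k{\left(-59 \right)} = \frac{325387}{369489} - 17 = - \frac{5955926}{369489}$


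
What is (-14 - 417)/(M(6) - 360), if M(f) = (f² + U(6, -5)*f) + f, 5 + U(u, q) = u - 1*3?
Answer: 431/330 ≈ 1.3061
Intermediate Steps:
U(u, q) = -8 + u (U(u, q) = -5 + (u - 1*3) = -5 + (u - 3) = -5 + (-3 + u) = -8 + u)
M(f) = f² - f (M(f) = (f² + (-8 + 6)*f) + f = (f² - 2*f) + f = f² - f)
(-14 - 417)/(M(6) - 360) = (-14 - 417)/(6*(-1 + 6) - 360) = -431/(6*5 - 360) = -431/(30 - 360) = -431/(-330) = -431*(-1/330) = 431/330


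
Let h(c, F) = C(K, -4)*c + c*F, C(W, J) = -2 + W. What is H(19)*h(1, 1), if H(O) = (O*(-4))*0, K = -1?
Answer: 0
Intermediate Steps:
H(O) = 0 (H(O) = -4*O*0 = 0)
h(c, F) = -3*c + F*c (h(c, F) = (-2 - 1)*c + c*F = -3*c + F*c)
H(19)*h(1, 1) = 0*(1*(-3 + 1)) = 0*(1*(-2)) = 0*(-2) = 0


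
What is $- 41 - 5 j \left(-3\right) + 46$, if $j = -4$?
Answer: $2506$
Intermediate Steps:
$- 41 - 5 j \left(-3\right) + 46 = - 41 \left(-5\right) \left(-4\right) \left(-3\right) + 46 = - 41 \cdot 20 \left(-3\right) + 46 = \left(-41\right) \left(-60\right) + 46 = 2460 + 46 = 2506$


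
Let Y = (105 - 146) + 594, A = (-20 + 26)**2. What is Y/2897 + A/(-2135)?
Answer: 1076363/6185095 ≈ 0.17403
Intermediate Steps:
A = 36 (A = 6**2 = 36)
Y = 553 (Y = -41 + 594 = 553)
Y/2897 + A/(-2135) = 553/2897 + 36/(-2135) = 553*(1/2897) + 36*(-1/2135) = 553/2897 - 36/2135 = 1076363/6185095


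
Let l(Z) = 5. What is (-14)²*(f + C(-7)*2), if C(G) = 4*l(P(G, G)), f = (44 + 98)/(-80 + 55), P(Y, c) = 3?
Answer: 168168/25 ≈ 6726.7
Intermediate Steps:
f = -142/25 (f = 142/(-25) = 142*(-1/25) = -142/25 ≈ -5.6800)
C(G) = 20 (C(G) = 4*5 = 20)
(-14)²*(f + C(-7)*2) = (-14)²*(-142/25 + 20*2) = 196*(-142/25 + 40) = 196*(858/25) = 168168/25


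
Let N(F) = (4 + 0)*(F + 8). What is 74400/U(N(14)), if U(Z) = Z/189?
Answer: 1757700/11 ≈ 1.5979e+5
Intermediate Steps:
N(F) = 32 + 4*F (N(F) = 4*(8 + F) = 32 + 4*F)
U(Z) = Z/189 (U(Z) = Z*(1/189) = Z/189)
74400/U(N(14)) = 74400/(((32 + 4*14)/189)) = 74400/(((32 + 56)/189)) = 74400/(((1/189)*88)) = 74400/(88/189) = 74400*(189/88) = 1757700/11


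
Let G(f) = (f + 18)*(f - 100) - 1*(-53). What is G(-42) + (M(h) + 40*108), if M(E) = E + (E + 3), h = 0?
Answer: 7784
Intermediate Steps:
G(f) = 53 + (-100 + f)*(18 + f) (G(f) = (18 + f)*(-100 + f) + 53 = (-100 + f)*(18 + f) + 53 = 53 + (-100 + f)*(18 + f))
M(E) = 3 + 2*E (M(E) = E + (3 + E) = 3 + 2*E)
G(-42) + (M(h) + 40*108) = (-1747 + (-42)**2 - 82*(-42)) + ((3 + 2*0) + 40*108) = (-1747 + 1764 + 3444) + ((3 + 0) + 4320) = 3461 + (3 + 4320) = 3461 + 4323 = 7784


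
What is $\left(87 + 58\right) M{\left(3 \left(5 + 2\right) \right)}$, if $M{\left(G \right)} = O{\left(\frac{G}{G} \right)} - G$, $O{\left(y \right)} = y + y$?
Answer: $-2755$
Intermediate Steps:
$O{\left(y \right)} = 2 y$
$M{\left(G \right)} = 2 - G$ ($M{\left(G \right)} = 2 \frac{G}{G} - G = 2 \cdot 1 - G = 2 - G$)
$\left(87 + 58\right) M{\left(3 \left(5 + 2\right) \right)} = \left(87 + 58\right) \left(2 - 3 \left(5 + 2\right)\right) = 145 \left(2 - 3 \cdot 7\right) = 145 \left(2 - 21\right) = 145 \left(-19\right) = -2755$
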